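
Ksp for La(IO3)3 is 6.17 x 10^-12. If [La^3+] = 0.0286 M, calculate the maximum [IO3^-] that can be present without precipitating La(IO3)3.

[IO3^-] ≈ 6.00 x 10^-4 M

La(IO3)3(s) ⇌ La^3+(aq) + 3 IO3^-(aq)
Ksp = [La^3+][IO3^-]^3
Precipitation begins when Q = Ksp. With [La^3+] = 0.0286 M:
6.17 x 10^-12 = (0.0286) × [IO3^-]^3
[IO3^-] = (6.17 x 10^-12 / 2.86 × 10^-2)^(1/3) = 6.00 × 10^-4 M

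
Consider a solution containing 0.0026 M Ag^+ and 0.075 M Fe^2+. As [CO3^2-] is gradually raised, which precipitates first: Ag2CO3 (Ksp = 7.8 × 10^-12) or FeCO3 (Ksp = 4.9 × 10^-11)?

Precipitation of each salt starts when its ion product equals its Ksp.
For Ag2CO3: 7.8 × 10^-12 = (0.0026)^2 × [CO3^2-]  ⇒  [CO3^2-] = 1.2 x 10^-6 M.
For FeCO3: 4.9 × 10^-11 = 0.075 × [CO3^2-]  ⇒  [CO3^2-] = 6.5 × 10^-10 M.
The salt with the lower threshold [CO3^2-] precipitates first: FeCO3.

FeCO3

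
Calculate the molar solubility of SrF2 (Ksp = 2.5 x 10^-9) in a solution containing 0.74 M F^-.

SrF2(s) ⇌ Sr^2+(aq) + 2 F^-(aq)
Ksp = [Sr^2+][F^-]^2
Let s be the molar solubility in this solution. [Sr^2+] = s, [F^-] = 0.74 + 2s ≈ 0.74 (since the F^- already present dominates).
Ksp ≈ s × (0.74)^2
s = 4.6 × 10^-9 M
Check: 2s = 9.1 x 10^-9 ≪ 0.74, so the approximation is valid.

4.6 x 10^-9 M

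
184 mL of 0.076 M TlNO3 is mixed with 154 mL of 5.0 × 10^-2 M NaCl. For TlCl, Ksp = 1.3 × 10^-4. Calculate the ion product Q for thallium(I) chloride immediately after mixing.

Total volume = 184 + 154 = 338 mL.
[Tl^+] = 7.6 x 10^-2 × (184/338) = 4.14 x 10^-2 M
[Cl^-] = 5.0 x 10^-2 × (154/338) = 2.28 x 10^-2 M
TlCl(s) ⇌ Tl^+ + Cl^-, so Q = [Tl^+][Cl^-]
Q = (4.14 × 10^-2)(2.28 × 10^-2) = 9.4 x 10^-4
Q > Ksp, so TlCl will precipitate.

Q = 9.4 × 10^-4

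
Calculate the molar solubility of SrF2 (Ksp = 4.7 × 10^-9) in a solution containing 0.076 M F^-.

8.1 × 10^-7 M

SrF2(s) ⇌ Sr^2+(aq) + 2 F^-(aq)
Ksp = [Sr^2+][F^-]^2
Let s be the molar solubility in this solution. [Sr^2+] = s, [F^-] = 0.076 + 2s ≈ 0.076 (common-ion effect: F^- is already 0.076 M).
Ksp ≈ s × (0.076)^2
s = 8.1 × 10^-7 M
Check: 2s = 1.6 × 10^-6 ≪ 0.076, so the approximation is valid.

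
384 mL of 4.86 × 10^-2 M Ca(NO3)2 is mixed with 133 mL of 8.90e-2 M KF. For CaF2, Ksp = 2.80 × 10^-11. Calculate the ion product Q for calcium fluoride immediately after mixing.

Q ≈ 1.89 × 10^-5

Total volume = 384 + 133 = 517 mL.
[Ca^2+] = 4.86 × 10^-2 × (384/517) = 3.610 × 10^-2 M
[F^-] = 8.90 × 10^-2 × (133/517) = 2.290 × 10^-2 M
CaF2(s) ⇌ Ca^2+(aq) + 2 F^-(aq), so Q = [Ca^2+][F^-]^2
Q = (3.610 x 10^-2)(2.290 × 10^-2)^2 = 1.89 × 10^-5
Q > Ksp, so CaF2 will precipitate.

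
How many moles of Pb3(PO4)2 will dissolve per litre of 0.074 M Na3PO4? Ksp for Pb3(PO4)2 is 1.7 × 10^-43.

s ≈ 1.0 x 10^-14 M

Pb3(PO4)2(s) ⇌ 3 Pb^2+ + 2 PO4^3-
Ksp = [Pb^2+]^3[PO4^3-]^2
If s mol/L dissolves here, [Pb^2+] = 3s, [PO4^3-] = 0.074 + 2s ≈ 0.074 (common-ion effect: PO4^3- is already 0.074 M).
Ksp ≈ (3s)^3 × (0.074)^2
s = 1.0 × 10^-14 M
Check: 2s = 2.1 × 10^-14 ≪ 0.074, so the approximation is valid.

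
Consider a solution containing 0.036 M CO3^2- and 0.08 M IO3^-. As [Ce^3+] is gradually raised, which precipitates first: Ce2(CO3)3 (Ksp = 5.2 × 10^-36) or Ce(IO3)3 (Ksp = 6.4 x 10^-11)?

Ce2(CO3)3

Each salt begins to precipitate when Q = Ksp, i.e. when [Ce^3+] reaches its threshold.
For Ce2(CO3)3: 5.2 × 10^-36 = (0.036)^3 × [Ce^3+]^2  ⇒  [Ce^3+] = 3.3 × 10^-16 M.
For Ce(IO3)3: 6.4 x 10^-11 = (0.08)^3 × [Ce^3+]  ⇒  [Ce^3+] = 1.3 × 10^-7 M.
The salt with the lower threshold [Ce^3+] precipitates first: Ce2(CO3)3.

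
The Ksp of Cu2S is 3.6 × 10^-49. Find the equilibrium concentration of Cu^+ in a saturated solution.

[Cu^+] ≈ 9.0 × 10^-17 M

Cu2S(s) ⇌ 2 Cu^+ + S^2-
Ksp = [Cu^+]^2[S^2-]
For each mole of Cu2S that dissolves: [Cu^+] = 2s, [S^2-] = s.
Ksp = (2s)^2s = 4s^3
s = (3.6 × 10^-49 / 4)^(1/3) = 4.48 × 10^-17 M
[Cu^+] = 2s = 9.0 × 10^-17 M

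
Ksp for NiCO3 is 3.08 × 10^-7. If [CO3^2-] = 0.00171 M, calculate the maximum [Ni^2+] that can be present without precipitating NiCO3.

[Ni^2+] ≈ 1.80 × 10^-4 M

NiCO3(s) ⇌ Ni^2+(aq) + CO3^2-(aq)
Ksp = [Ni^2+][CO3^2-]
Precipitation begins when Q = Ksp. With [CO3^2-] = 0.00171 M:
3.08 × 10^-7 = (0.00171) × [Ni^2+]
[Ni^2+] = (3.08 × 10^-7 / 1.71 × 10^-3) = 1.80 x 10^-4 M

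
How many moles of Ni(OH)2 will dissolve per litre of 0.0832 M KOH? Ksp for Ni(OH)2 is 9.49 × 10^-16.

1.37 × 10^-13 M

Ni(OH)2(s) <=> Ni^2+(aq) + 2 OH^-(aq)
Ksp = [Ni^2+][OH^-]^2
Let s = moles of Ni(OH)2 that dissolve per litre. [Ni^2+] = s, [OH^-] = 0.0832 + 2s ≈ 0.0832 (common-ion effect: OH^- is already 0.0832 M).
Ksp ≈ s × (0.0832)^2
s = 1.37 x 10^-13 M
Check: 2s = 2.7 × 10^-13 ≪ 0.0832, so the approximation is valid.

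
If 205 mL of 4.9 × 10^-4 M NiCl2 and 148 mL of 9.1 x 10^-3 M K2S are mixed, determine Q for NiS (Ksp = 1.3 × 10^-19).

1.1e-6

Total volume = 205 + 148 = 353 mL.
[Ni^2+] = 4.9 x 10^-4 × (205/353) = 2.85 x 10^-4 M
[S^2-] = 9.1 x 10^-3 × (148/353) = 3.82 × 10^-3 M
NiS(s) ⇌ Ni^2+ + S^2-, so Q = [Ni^2+][S^2-]
Q = (2.85 × 10^-4)(3.82 x 10^-3) = 1.1 × 10^-6
Q > Ksp, so NiS will precipitate.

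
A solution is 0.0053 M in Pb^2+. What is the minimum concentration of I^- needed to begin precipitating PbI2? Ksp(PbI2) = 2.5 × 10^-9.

[I^-] = 6.9 × 10^-4 M

PbI2(s) ⇌ Pb^2+(aq) + 2 I^-(aq)
Ksp = [Pb^2+][I^-]^2
Precipitation begins when Q = Ksp. With [Pb^2+] = 0.0053 M:
2.5 × 10^-9 = (0.0053) × [I^-]^2
[I^-] = (2.5 × 10^-9 / 5.3 x 10^-3)^(1/2) = 6.9 x 10^-4 M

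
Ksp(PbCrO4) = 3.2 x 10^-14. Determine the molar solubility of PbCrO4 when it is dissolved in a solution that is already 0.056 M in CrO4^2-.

5.7e-13 M

PbCrO4(s) ⇌ Pb^2+(aq) + CrO4^2-(aq)
Ksp = [Pb^2+][CrO4^2-]
Let s be the molar solubility in this solution. [Pb^2+] = s, [CrO4^2-] = 0.056 + s ≈ 0.056 (since the CrO4^2- already present dominates).
Ksp ≈ s × 0.056
s = 5.7 × 10^-13 M
Check: s = 5.7 x 10^-13 ≪ 0.056, so the approximation is valid.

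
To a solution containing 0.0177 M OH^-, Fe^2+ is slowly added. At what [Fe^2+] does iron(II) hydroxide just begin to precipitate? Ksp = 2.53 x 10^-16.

Fe(OH)2(s) ⇌ Fe^2+(aq) + 2 OH^-(aq)
Ksp = [Fe^2+][OH^-]^2
Precipitation begins when Q = Ksp. With [OH^-] = 0.0177 M:
2.53 x 10^-16 = (0.0177)^2 × [Fe^2+]
[Fe^2+] = (2.53 x 10^-16 / 3.133 × 10^-4) = 8.08 × 10^-13 M

[Fe^2+] ≈ 8.08e-13 M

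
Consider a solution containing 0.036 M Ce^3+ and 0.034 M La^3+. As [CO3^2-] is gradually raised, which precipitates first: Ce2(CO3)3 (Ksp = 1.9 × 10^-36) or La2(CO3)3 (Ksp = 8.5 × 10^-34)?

Precipitation of each salt starts when its ion product equals its Ksp.
For Ce2(CO3)3: 1.9 × 10^-36 = (0.036)^2 × [CO3^2-]^3  ⇒  [CO3^2-] = 1.1 × 10^-11 M.
For La2(CO3)3: 8.5 × 10^-34 = (0.034)^2 × [CO3^2-]^3  ⇒  [CO3^2-] = 9.0 x 10^-11 M.
The salt with the lower threshold [CO3^2-] precipitates first: Ce2(CO3)3.

Ce2(CO3)3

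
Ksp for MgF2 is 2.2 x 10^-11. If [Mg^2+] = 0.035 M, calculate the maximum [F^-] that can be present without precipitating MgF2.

[F^-] ≈ 2.5e-5 M

MgF2(s) <=> Mg^2+(aq) + 2 F^-(aq)
Ksp = [Mg^2+][F^-]^2
Precipitation begins when Q = Ksp. With [Mg^2+] = 0.035 M:
2.2 x 10^-11 = (0.035) × [F^-]^2
[F^-] = (2.2 x 10^-11 / 3.5 × 10^-2)^(1/2) = 2.5 × 10^-5 M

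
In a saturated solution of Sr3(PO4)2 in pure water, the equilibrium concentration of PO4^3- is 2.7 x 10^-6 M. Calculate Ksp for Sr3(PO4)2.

Ksp = 4.8 × 10^-28

Sr3(PO4)2(s) ⇌ 3 Sr^2+(aq) + 2 PO4^3-(aq)
Stoichiometry gives [Sr^2+] = (3/2)[PO4^3-] = 4.05 × 10^-6 M.
Ksp = [Sr^2+]^3[PO4^3-]^2
Ksp = (4.05 x 10^-6)^3 × (2.7 × 10^-6)^2 = 4.8 × 10^-28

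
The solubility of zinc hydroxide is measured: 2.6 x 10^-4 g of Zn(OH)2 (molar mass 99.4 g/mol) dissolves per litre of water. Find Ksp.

Molar solubility s = (2.6 × 10^-4 g/L) / (99.4 g/mol) = 2.62 × 10^-6 M.
Zn(OH)2(s) <=> Zn^2+(aq) + 2 OH^-(aq)
Let s = molar solubility. Then [Zn^2+] = s and [OH^-] = 2s.
Ksp = [Zn^2+][OH^-]^2
So Ksp = s × (2s)^2 = 4s^3
With s = 2.62 × 10^-6: Ksp = 7.2 x 10^-17

Ksp = 7.2 × 10^-17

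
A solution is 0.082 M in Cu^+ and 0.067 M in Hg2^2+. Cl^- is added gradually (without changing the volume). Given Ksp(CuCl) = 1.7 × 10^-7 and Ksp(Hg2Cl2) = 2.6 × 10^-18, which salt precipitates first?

Hg2Cl2

Each salt begins to precipitate when Q = Ksp, i.e. when [Cl^-] reaches its threshold.
For CuCl: 1.7 × 10^-7 = 0.082 × [Cl^-]  ⇒  [Cl^-] = 2.1 × 10^-6 M.
For Hg2Cl2: 2.6 × 10^-18 = 0.067 × [Cl^-]^2  ⇒  [Cl^-] = 6.2 × 10^-9 M.
The salt with the lower threshold [Cl^-] precipitates first: Hg2Cl2.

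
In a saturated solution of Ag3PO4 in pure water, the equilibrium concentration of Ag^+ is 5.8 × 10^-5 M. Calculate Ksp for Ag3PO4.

Ag3PO4(s) ⇌ 3 Ag^+(aq) + PO4^3-(aq)
Stoichiometry gives [PO4^3-] = (1/3)[Ag^+] = 1.93 × 10^-5 M.
Ksp = [Ag^+]^3[PO4^3-]
Ksp = (5.8 x 10^-5)^3 × 1.93 × 10^-5 = 3.8 x 10^-18

3.8 × 10^-18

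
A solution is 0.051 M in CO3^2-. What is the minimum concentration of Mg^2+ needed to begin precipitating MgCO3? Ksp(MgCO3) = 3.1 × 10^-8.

MgCO3(s) ⇌ Mg^2+ + CO3^2-
Ksp = [Mg^2+][CO3^2-]
Precipitation begins when Q = Ksp. With [CO3^2-] = 0.051 M:
3.1 × 10^-8 = (0.051) × [Mg^2+]
[Mg^2+] = (3.1 × 10^-8 / 5.1 × 10^-2) = 6.1 × 10^-7 M

6.1 x 10^-7 M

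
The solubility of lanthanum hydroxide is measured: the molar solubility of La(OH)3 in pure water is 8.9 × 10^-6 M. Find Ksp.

1.7e-19

La(OH)3(s) ⇌ La^3+ + 3 OH^-
With molar solubility s: [La^3+] = s, [OH^-] = 3s.
Ksp = [La^3+][OH^-]^3
Ksp = s(3s)^3 = 27s^4
Ksp = 27 × (8.9 x 10^-6)^4 = 1.7 × 10^-19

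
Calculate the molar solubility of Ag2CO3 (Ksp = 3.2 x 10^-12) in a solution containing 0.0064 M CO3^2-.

Ag2CO3(s) ⇌ 2 Ag^+ + CO3^2-
Ksp = [Ag^+]^2[CO3^2-]
Let s = moles of Ag2CO3 that dissolve per litre. [Ag^+] = 2s, [CO3^2-] = 0.0064 + s ≈ 0.0064 (Ksp is small, so little additional dissolves).
Ksp ≈ (2s)^2 × 0.0064
s = 1.1 x 10^-5 M
Check: s = 1.1 × 10^-5 ≪ 0.0064, so the approximation is valid.

1.1 × 10^-5 M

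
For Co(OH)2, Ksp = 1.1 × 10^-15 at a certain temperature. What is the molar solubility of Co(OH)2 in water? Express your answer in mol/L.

Co(OH)2(s) ⇌ Co^2+ + 2 OH^-
Ksp = [Co^2+][OH^-]^2
If s mol/L of Co(OH)2 dissolves, [Co^2+] = s and [OH^-] = 2s.
So Ksp = s × (2s)^2 = 4s^3
s^3 = 1.1 × 10^-15 / 4, so s = 6.5 × 10^-6 M

s = 6.5e-6 M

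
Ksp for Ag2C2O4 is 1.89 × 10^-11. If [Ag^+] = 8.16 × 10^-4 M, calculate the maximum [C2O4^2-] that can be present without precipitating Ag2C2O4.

Ag2C2O4(s) ⇌ 2 Ag^+ + C2O4^2-
Ksp = [Ag^+]^2[C2O4^2-]
Precipitation begins when Q = Ksp. With [Ag^+] = 8.16 × 10^-4 M:
1.89 × 10^-11 = (8.16 × 10^-4)^2 × [C2O4^2-]
[C2O4^2-] = (1.89 × 10^-11 / 6.659 x 10^-7) = 2.84 x 10^-5 M

[C2O4^2-] = 2.84 x 10^-5 M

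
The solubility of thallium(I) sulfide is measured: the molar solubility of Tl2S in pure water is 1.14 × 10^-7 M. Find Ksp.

Ksp = 5.93 x 10^-21

Tl2S(s) <=> 2 Tl^+ + S^2-
If s mol/L of Tl2S dissolves, [Tl^+] = 2s and [S^2-] = s.
Ksp = [Tl^+]^2[S^2-]
So Ksp = (2s)^2 × s = 4s^3
Ksp = 4 × (1.14 × 10^-7)^3 = 5.93 × 10^-21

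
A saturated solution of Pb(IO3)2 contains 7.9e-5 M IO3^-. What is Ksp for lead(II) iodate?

2.5 x 10^-13

Pb(IO3)2(s) <=> Pb^2+ + 2 IO3^-
Stoichiometry gives [Pb^2+] = (1/2)[IO3^-] = 3.95 × 10^-5 M.
Ksp = [Pb^2+][IO3^-]^2
Ksp = 3.95 × 10^-5 × (7.9 × 10^-5)^2 = 2.5 x 10^-13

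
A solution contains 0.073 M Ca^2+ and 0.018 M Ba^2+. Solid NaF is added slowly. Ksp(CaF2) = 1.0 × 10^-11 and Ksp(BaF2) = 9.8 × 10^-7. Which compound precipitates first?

CaF2

Each salt begins to precipitate when Q = Ksp, i.e. when [F^-] reaches its threshold.
For CaF2: 1.0 × 10^-11 = 0.073 × [F^-]^2  ⇒  [F^-] = 1.2 x 10^-5 M.
For BaF2: 9.8 × 10^-7 = 0.018 × [F^-]^2  ⇒  [F^-] = 7.4 x 10^-3 M.
The salt with the lower threshold [F^-] precipitates first: CaF2.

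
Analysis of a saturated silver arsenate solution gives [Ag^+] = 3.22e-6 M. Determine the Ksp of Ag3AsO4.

3.58e-23

Ag3AsO4(s) ⇌ 3 Ag^+(aq) + AsO4^3-(aq)
Stoichiometry gives [AsO4^3-] = (1/3)[Ag^+] = 1.073 × 10^-6 M.
Ksp = [Ag^+]^3[AsO4^3-]
Ksp = (3.22 x 10^-6)^3 × 1.073 x 10^-6 = 3.58 × 10^-23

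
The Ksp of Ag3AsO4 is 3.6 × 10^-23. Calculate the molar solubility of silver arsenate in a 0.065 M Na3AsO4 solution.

2.7 x 10^-8 M

Ag3AsO4(s) <=> 3 Ag^+(aq) + AsO4^3-(aq)
Ksp = [Ag^+]^3[AsO4^3-]
Let s = moles of Ag3AsO4 that dissolve per litre. [Ag^+] = 3s, [AsO4^3-] = 0.065 + s ≈ 0.065 (since AsO4^3- from Na3AsO4 dominates).
Ksp ≈ (3s)^3 × 0.065
s = 2.7 × 10^-8 M
Check: s = 2.7 × 10^-8 ≪ 0.065, so the approximation is valid.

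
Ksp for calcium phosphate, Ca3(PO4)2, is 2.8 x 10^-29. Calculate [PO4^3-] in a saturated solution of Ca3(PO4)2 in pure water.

[PO4^3-] ≈ 1.5e-6 M

Ca3(PO4)2(s) ⇌ 3 Ca^2+(aq) + 2 PO4^3-(aq)
Ksp = [Ca^2+]^3[PO4^3-]^2
For each mole of Ca3(PO4)2 that dissolves: [Ca^2+] = 3s, [PO4^3-] = 2s.
Substituting: Ksp = (3s)^3(2s)^2 = 108s^5
s = (2.8 x 10^-29 / 108)^(1/5) = 7.63 x 10^-7 M
[PO4^3-] = 2s = 1.5 × 10^-6 M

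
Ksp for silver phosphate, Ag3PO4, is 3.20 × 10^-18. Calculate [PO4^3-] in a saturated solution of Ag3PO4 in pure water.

Ag3PO4(s) ⇌ 3 Ag^+(aq) + PO4^3-(aq)
Ksp = [Ag^+]^3[PO4^3-]
For each mole of Ag3PO4 that dissolves: [Ag^+] = 3s, [PO4^3-] = s.
So Ksp = (3s)^3 × s = 27s^4
Solving, s = (3.20 × 10^-18/27)^(1/4) = 1.855 x 10^-5 M
[PO4^3-] = s = 1.86 x 10^-5 M

[PO4^3-] = 1.86 × 10^-5 M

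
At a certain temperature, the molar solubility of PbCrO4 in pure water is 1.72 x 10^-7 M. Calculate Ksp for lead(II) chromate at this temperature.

PbCrO4(s) ⇌ Pb^2+ + CrO4^2-
Let s = molar solubility. Then [Pb^2+] = s and [CrO4^2-] = s.
Ksp = [Pb^2+][CrO4^2-]
Ksp = (s)(s) = s^2
With s = 1.72 x 10^-7: Ksp = 2.96 × 10^-14

Ksp = 2.96e-14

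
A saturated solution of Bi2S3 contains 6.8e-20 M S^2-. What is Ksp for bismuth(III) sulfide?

6.5 × 10^-97

Bi2S3(s) <=> 2 Bi^3+(aq) + 3 S^2-(aq)
Stoichiometry gives [Bi^3+] = (2/3)[S^2-] = 4.53 x 10^-20 M.
Ksp = [Bi^3+]^2[S^2-]^3
Ksp = (4.53 x 10^-20)^2 × (6.8 x 10^-20)^3 = 6.5 × 10^-97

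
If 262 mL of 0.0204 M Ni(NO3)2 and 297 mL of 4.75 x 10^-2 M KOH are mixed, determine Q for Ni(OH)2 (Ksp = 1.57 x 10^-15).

Q ≈ 6.09 x 10^-6

Total volume = 262 + 297 = 559 mL.
[Ni^2+] = 2.04 × 10^-2 × (262/559) = 9.561 × 10^-3 M
[OH^-] = 4.75 × 10^-2 × (297/559) = 2.524 × 10^-2 M
Ni(OH)2(s) <=> Ni^2+ + 2 OH^-, so Q = [Ni^2+][OH^-]^2
Q = (9.561 x 10^-3)(2.524 × 10^-2)^2 = 6.09 x 10^-6
Q > Ksp, so Ni(OH)2 will precipitate.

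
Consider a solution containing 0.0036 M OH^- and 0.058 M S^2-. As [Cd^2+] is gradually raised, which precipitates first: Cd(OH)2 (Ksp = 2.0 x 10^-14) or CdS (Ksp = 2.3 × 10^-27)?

Precipitation of each salt starts when its ion product equals its Ksp.
For Cd(OH)2: 2.0 x 10^-14 = (0.0036)^2 × [Cd^2+]  ⇒  [Cd^2+] = 1.5 × 10^-9 M.
For CdS: 2.3 × 10^-27 = 0.058 × [Cd^2+]  ⇒  [Cd^2+] = 4.0 x 10^-26 M.
The salt with the lower threshold [Cd^2+] precipitates first: CdS.

CdS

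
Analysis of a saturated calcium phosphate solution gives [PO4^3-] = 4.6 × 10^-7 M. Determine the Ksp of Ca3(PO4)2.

7.0 × 10^-32

Ca3(PO4)2(s) ⇌ 3 Ca^2+(aq) + 2 PO4^3-(aq)
Stoichiometry gives [Ca^2+] = (3/2)[PO4^3-] = 6.90 × 10^-7 M.
Ksp = [Ca^2+]^3[PO4^3-]^2
Ksp = (6.90 x 10^-7)^3 × (4.6 × 10^-7)^2 = 7.0 × 10^-32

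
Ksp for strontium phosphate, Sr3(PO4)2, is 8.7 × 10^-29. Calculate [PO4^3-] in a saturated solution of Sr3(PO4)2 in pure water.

Sr3(PO4)2(s) ⇌ 3 Sr^2+ + 2 PO4^3-
Ksp = [Sr^2+]^3[PO4^3-]^2
For each mole of Sr3(PO4)2 that dissolves: [Sr^2+] = 3s, [PO4^3-] = 2s.
Ksp = (3s)^3(2s)^2 = 108s^5
s = (8.7 × 10^-29 / 108)^(1/5) = 9.58 x 10^-7 M
[PO4^3-] = 2s = 1.9 × 10^-6 M

[PO4^3-] ≈ 1.9 × 10^-6 M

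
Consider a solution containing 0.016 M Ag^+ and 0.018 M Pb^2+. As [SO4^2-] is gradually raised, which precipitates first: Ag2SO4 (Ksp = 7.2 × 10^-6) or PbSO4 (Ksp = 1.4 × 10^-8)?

Each salt begins to precipitate when Q = Ksp, i.e. when [SO4^2-] reaches its threshold.
For Ag2SO4: 7.2 × 10^-6 = (0.016)^2 × [SO4^2-]  ⇒  [SO4^2-] = 2.8 x 10^-2 M.
For PbSO4: 1.4 × 10^-8 = 0.018 × [SO4^2-]  ⇒  [SO4^2-] = 7.8 x 10^-7 M.
The salt with the lower threshold [SO4^2-] precipitates first: PbSO4.

PbSO4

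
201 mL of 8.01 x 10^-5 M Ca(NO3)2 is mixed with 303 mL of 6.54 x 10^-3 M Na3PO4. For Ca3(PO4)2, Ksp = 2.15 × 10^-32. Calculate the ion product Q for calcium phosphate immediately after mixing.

Total volume = 201 + 303 = 504 mL.
[Ca^2+] = 8.01 × 10^-5 × (201/504) = 3.194 x 10^-5 M
[PO4^3-] = 6.54 × 10^-3 × (303/504) = 3.932 x 10^-3 M
Ca3(PO4)2(s) <=> 3 Ca^2+(aq) + 2 PO4^3-(aq), so Q = [Ca^2+]^3[PO4^3-]^2
Q = (3.194 × 10^-5)^3(3.932 × 10^-3)^2 = 5.04 × 10^-19
Q > Ksp, so Ca3(PO4)2 will precipitate.

Q ≈ 5.04 × 10^-19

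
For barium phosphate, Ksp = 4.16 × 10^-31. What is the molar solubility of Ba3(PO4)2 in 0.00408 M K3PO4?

Ba3(PO4)2(s) ⇌ 3 Ba^2+(aq) + 2 PO4^3-(aq)
Ksp = [Ba^2+]^3[PO4^3-]^2
Let s = moles of Ba3(PO4)2 that dissolve per litre. [Ba^2+] = 3s, [PO4^3-] = 0.00408 + 2s ≈ 0.00408 (common-ion effect: PO4^3- is already 0.00408 M).
Ksp ≈ (3s)^3 × (0.00408)^2
s = 9.75 × 10^-10 M
Check: 2s = 1.9 × 10^-9 ≪ 0.00408, so the approximation is valid.

s ≈ 9.75 × 10^-10 M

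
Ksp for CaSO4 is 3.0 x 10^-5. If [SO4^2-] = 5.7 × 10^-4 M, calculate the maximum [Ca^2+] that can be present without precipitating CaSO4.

5.3 × 10^-2 M

CaSO4(s) ⇌ Ca^2+(aq) + SO4^2-(aq)
Ksp = [Ca^2+][SO4^2-]
Precipitation begins when Q = Ksp. With [SO4^2-] = 5.7 × 10^-4 M:
3.0 x 10^-5 = (5.7 × 10^-4) × [Ca^2+]
[Ca^2+] = (3.0 x 10^-5 / 5.7 x 10^-4) = 5.3 × 10^-2 M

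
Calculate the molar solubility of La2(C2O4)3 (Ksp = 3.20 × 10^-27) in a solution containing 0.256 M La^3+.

La2(C2O4)3(s) ⇌ 2 La^3+(aq) + 3 C2O4^2-(aq)
Ksp = [La^3+]^2[C2O4^2-]^3
If s mol/L dissolves here, [La^3+] = 0.256 + 2s ≈ 0.256, [C2O4^2-] = 3s (Ksp is small, so little additional dissolves).
Ksp ≈ (0.256)^2 × (3s)^3
s = 1.22 × 10^-9 M
Check: 2s = 2.4 × 10^-9 ≪ 0.256, so the approximation is valid.

s ≈ 1.22 x 10^-9 M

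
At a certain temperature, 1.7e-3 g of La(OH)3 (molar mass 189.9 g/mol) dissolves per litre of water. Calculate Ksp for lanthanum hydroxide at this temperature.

Ksp ≈ 1.7 × 10^-19

Molar solubility s = (1.7 x 10^-3 g/L) / (189.9 g/mol) = 8.95 × 10^-6 M.
La(OH)3(s) ⇌ La^3+ + 3 OH^-
With molar solubility s: [La^3+] = s, [OH^-] = 3s.
Ksp = [La^3+][OH^-]^3
Ksp = s(3s)^3 = 27s^4
With s = 8.95 × 10^-6: Ksp = 1.7 x 10^-19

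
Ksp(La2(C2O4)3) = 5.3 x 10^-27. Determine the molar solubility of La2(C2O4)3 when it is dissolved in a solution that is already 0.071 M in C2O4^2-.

La2(C2O4)3(s) ⇌ 2 La^3+(aq) + 3 C2O4^2-(aq)
Ksp = [La^3+]^2[C2O4^2-]^3
Let s be the molar solubility in this solution. [La^3+] = 2s, [C2O4^2-] = 0.071 + 3s ≈ 0.071 (Ksp is small, so little additional dissolves).
Ksp ≈ (2s)^2 × (0.071)^3
s = 1.9 × 10^-12 M
Check: 3s = 5.8 x 10^-12 ≪ 0.071, so the approximation is valid.

s ≈ 1.9e-12 M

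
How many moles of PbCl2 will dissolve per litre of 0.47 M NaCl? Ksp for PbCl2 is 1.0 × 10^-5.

s = 4.5 × 10^-5 M

PbCl2(s) ⇌ Pb^2+ + 2 Cl^-
Ksp = [Pb^2+][Cl^-]^2
Let s be the molar solubility in this solution. [Pb^2+] = s, [Cl^-] = 0.47 + 2s ≈ 0.47 (common-ion effect: Cl^- is already 0.47 M).
Ksp ≈ s × (0.47)^2
s = 4.5 × 10^-5 M
Check: 2s = 9.1 x 10^-5 ≪ 0.47, so the approximation is valid.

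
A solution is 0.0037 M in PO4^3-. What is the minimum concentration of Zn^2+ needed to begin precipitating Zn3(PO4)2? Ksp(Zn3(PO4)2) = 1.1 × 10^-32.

[Zn^2+] ≈ 9.3 x 10^-10 M

Zn3(PO4)2(s) ⇌ 3 Zn^2+ + 2 PO4^3-
Ksp = [Zn^2+]^3[PO4^3-]^2
Precipitation begins when Q = Ksp. With [PO4^3-] = 0.0037 M:
1.1 × 10^-32 = (0.0037)^2 × [Zn^2+]^3
[Zn^2+] = (1.1 × 10^-32 / 1.37 × 10^-5)^(1/3) = 9.3 × 10^-10 M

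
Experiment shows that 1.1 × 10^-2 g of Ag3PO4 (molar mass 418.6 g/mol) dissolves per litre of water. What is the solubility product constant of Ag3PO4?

Molar solubility s = (1.1 x 10^-2 g/L) / (418.6 g/mol) = 2.63 x 10^-5 M.
Ag3PO4(s) ⇌ 3 Ag^+(aq) + PO4^3-(aq)
If s mol/L of Ag3PO4 dissolves, [Ag^+] = 3s and [PO4^3-] = s.
Ksp = [Ag^+]^3[PO4^3-]
Ksp = (3s)^3s = 27s^4
With s = 2.63 × 10^-5: Ksp = 1.3 × 10^-17

1.3 x 10^-17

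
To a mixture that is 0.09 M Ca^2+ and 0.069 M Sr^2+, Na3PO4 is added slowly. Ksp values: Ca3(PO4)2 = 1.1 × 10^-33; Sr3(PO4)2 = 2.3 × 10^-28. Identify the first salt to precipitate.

Ca3(PO4)2

Precipitation of each salt starts when its ion product equals its Ksp.
For Ca3(PO4)2: 1.1 × 10^-33 = (0.09)^3 × [PO4^3-]^2  ⇒  [PO4^3-] = 1.2 × 10^-15 M.
For Sr3(PO4)2: 2.3 × 10^-28 = (0.069)^3 × [PO4^3-]^2  ⇒  [PO4^3-] = 8.4 × 10^-13 M.
The salt with the lower threshold [PO4^3-] precipitates first: Ca3(PO4)2.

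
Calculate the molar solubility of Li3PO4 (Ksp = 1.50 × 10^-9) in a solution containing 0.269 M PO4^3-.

Li3PO4(s) ⇌ 3 Li^+ + PO4^3-
Ksp = [Li^+]^3[PO4^3-]
Let s = moles of Li3PO4 that dissolve per litre. [Li^+] = 3s, [PO4^3-] = 0.269 + s ≈ 0.269 (since the PO4^3- already present dominates).
Ksp ≈ (3s)^3 × 0.269
s = 5.91 × 10^-4 M
Check: s = 5.9 × 10^-4 ≪ 0.269, so the approximation is valid.

s ≈ 5.91 × 10^-4 M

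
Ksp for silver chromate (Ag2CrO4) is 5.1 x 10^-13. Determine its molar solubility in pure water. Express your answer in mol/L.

5.0 × 10^-5 M

Ag2CrO4(s) ⇌ 2 Ag^+ + CrO4^2-
Ksp = [Ag^+]^2[CrO4^2-]
If s mol/L of Ag2CrO4 dissolves, [Ag^+] = 2s and [CrO4^2-] = s.
Ksp = (2s)^2s = 4s^3
s = (5.1 x 10^-13 / 4)^(1/3) = 5.0 x 10^-5 M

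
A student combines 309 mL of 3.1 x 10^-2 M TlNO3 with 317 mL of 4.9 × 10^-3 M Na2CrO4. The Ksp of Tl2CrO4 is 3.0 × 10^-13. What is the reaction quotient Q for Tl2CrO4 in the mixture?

Q ≈ 5.8e-7

Total volume = 309 + 317 = 626 mL.
[Tl^+] = 3.1 x 10^-2 × (309/626) = 1.53 × 10^-2 M
[CrO4^2-] = 4.9 x 10^-3 × (317/626) = 2.48 × 10^-3 M
Tl2CrO4(s) ⇌ 2 Tl^+(aq) + CrO4^2-(aq), so Q = [Tl^+]^2[CrO4^2-]
Q = (1.53 x 10^-2)^2(2.48 x 10^-3) = 5.8 x 10^-7
Q > Ksp, so Tl2CrO4 will precipitate.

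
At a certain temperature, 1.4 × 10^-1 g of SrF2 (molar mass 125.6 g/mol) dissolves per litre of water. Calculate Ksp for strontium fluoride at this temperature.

Ksp = 5.5e-9

Molar solubility s = (1.4 × 10^-1 g/L) / (125.6 g/mol) = 1.11 x 10^-3 M.
SrF2(s) ⇌ Sr^2+ + 2 F^-
Let s = molar solubility. Then [Sr^2+] = s and [F^-] = 2s.
Ksp = [Sr^2+][F^-]^2
Substituting: Ksp = s(2s)^2 = 4s^3
Ksp = 4 × (1.11 × 10^-3)^3 = 5.5 × 10^-9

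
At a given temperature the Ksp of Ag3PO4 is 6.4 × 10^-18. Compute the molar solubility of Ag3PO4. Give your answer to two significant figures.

Ag3PO4(s) <=> 3 Ag^+(aq) + PO4^3-(aq)
Ksp = [Ag^+]^3[PO4^3-]
Let s = molar solubility. Then [Ag^+] = 3s and [PO4^3-] = s.
Ksp = (3s)^3s = 27s^4
s^4 = 6.4 × 10^-18 / 27, so s = 2.2 × 10^-5 M

s = 2.2 × 10^-5 M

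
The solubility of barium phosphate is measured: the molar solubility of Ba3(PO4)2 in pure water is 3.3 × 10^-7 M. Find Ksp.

Ba3(PO4)2(s) ⇌ 3 Ba^2+ + 2 PO4^3-
Let s = molar solubility. Then [Ba^2+] = 3s and [PO4^3-] = 2s.
Ksp = [Ba^2+]^3[PO4^3-]^2
Ksp = (3s)^3(2s)^2 = 108s^5
With s = 3.3 × 10^-7: Ksp = 4.2 x 10^-31

Ksp ≈ 4.2e-31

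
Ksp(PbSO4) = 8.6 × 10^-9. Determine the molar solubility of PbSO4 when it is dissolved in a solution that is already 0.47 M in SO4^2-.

1.8 × 10^-8 M

PbSO4(s) ⇌ Pb^2+(aq) + SO4^2-(aq)
Ksp = [Pb^2+][SO4^2-]
If s mol/L dissolves here, [Pb^2+] = s, [SO4^2-] = 0.47 + s ≈ 0.47 (since the SO4^2- already present dominates).
Ksp ≈ s × 0.47
s = 1.8 × 10^-8 M
Check: s = 1.8 x 10^-8 ≪ 0.47, so the approximation is valid.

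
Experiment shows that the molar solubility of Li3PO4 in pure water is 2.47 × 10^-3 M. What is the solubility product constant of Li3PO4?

Ksp = 1.00e-9

Li3PO4(s) <=> 3 Li^+(aq) + PO4^3-(aq)
With molar solubility s: [Li^+] = 3s, [PO4^3-] = s.
Ksp = [Li^+]^3[PO4^3-]
Ksp = (3s)^3s = 27s^4
With s = 2.47 × 10^-3: Ksp = 1.00 × 10^-9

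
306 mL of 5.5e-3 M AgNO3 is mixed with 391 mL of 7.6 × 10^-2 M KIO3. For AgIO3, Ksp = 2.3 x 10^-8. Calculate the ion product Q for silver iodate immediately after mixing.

Total volume = 306 + 391 = 697 mL.
[Ag^+] = 5.5 × 10^-3 × (306/697) = 2.41 × 10^-3 M
[IO3^-] = 7.6 x 10^-2 × (391/697) = 4.26 x 10^-2 M
AgIO3(s) ⇌ Ag^+(aq) + IO3^-(aq), so Q = [Ag^+][IO3^-]
Q = (2.41 × 10^-3)(4.26 x 10^-2) = 1.0 × 10^-4
Q > Ksp, so AgIO3 will precipitate.

Q = 1.0 × 10^-4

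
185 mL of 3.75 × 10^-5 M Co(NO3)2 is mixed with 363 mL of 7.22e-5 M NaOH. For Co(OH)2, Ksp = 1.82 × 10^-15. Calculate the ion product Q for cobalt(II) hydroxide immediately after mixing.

Q = 2.90e-14

Total volume = 185 + 363 = 548 mL.
[Co^2+] = 3.75 x 10^-5 × (185/548) = 1.266 x 10^-5 M
[OH^-] = 7.22 × 10^-5 × (363/548) = 4.783 x 10^-5 M
Co(OH)2(s) <=> Co^2+(aq) + 2 OH^-(aq), so Q = [Co^2+][OH^-]^2
Q = (1.266 × 10^-5)(4.783 x 10^-5)^2 = 2.90 × 10^-14
Q > Ksp, so Co(OH)2 will precipitate.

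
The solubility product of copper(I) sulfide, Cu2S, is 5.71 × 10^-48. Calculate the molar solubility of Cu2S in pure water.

s ≈ 1.13e-16 M

Cu2S(s) ⇌ 2 Cu^+ + S^2-
Ksp = [Cu^+]^2[S^2-]
Let s = molar solubility. Then [Cu^+] = 2s and [S^2-] = s.
Substituting: Ksp = (2s)^2s = 4s^3
s = (5.71 × 10^-48 / 4)^(1/3) = 1.13 × 10^-16 M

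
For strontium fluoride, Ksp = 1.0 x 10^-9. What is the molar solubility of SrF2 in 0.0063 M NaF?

SrF2(s) <=> Sr^2+ + 2 F^-
Ksp = [Sr^2+][F^-]^2
Let s be the molar solubility in this solution. [Sr^2+] = s, [F^-] = 0.0063 + 2s ≈ 0.0063 (common-ion effect: F^- is already 0.0063 M).
Ksp ≈ s × (0.0063)^2
s = 2.5 × 10^-5 M
Check: 2s = 5.0 x 10^-5 ≪ 0.0063, so the approximation is valid.

s = 2.5 × 10^-5 M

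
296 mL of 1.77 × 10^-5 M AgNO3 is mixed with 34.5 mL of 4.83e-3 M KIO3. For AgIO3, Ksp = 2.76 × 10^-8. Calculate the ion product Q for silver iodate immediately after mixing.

Total volume = 296 + 34.5 = 330.5 mL.
[Ag^+] = 1.77 × 10^-5 × (296/330.5) = 1.585 x 10^-5 M
[IO3^-] = 4.83 x 10^-3 × (34.5/330.5) = 5.042 x 10^-4 M
AgIO3(s) ⇌ Ag^+ + IO3^-, so Q = [Ag^+][IO3^-]
Q = (1.585 × 10^-5)(5.042 × 10^-4) = 7.99 × 10^-9
Q < Ksp, so no precipitate of AgIO3 forms.

7.99e-9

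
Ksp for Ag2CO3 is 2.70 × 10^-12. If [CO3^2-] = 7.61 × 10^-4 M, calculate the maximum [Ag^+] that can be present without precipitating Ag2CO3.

[Ag^+] = 5.96 × 10^-5 M

Ag2CO3(s) ⇌ 2 Ag^+(aq) + CO3^2-(aq)
Ksp = [Ag^+]^2[CO3^2-]
Precipitation begins when Q = Ksp. With [CO3^2-] = 7.61 × 10^-4 M:
2.70 × 10^-12 = (7.61 × 10^-4) × [Ag^+]^2
[Ag^+] = (2.70 × 10^-12 / 7.61 × 10^-4)^(1/2) = 5.96 × 10^-5 M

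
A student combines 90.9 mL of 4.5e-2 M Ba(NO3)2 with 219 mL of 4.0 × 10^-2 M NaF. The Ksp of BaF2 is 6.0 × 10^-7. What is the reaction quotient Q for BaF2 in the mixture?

Q ≈ 1.1 × 10^-5

Total volume = 90.9 + 219 = 309.9 mL.
[Ba^2+] = 4.5 x 10^-2 × (90.9/309.9) = 1.32 × 10^-2 M
[F^-] = 4.0 × 10^-2 × (219/309.9) = 2.83 × 10^-2 M
BaF2(s) <=> Ba^2+(aq) + 2 F^-(aq), so Q = [Ba^2+][F^-]^2
Q = (1.32 × 10^-2)(2.83 x 10^-2)^2 = 1.1 × 10^-5
Q > Ksp, so BaF2 will precipitate.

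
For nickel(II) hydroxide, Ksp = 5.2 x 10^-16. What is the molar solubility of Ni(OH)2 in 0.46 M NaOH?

s ≈ 2.5 × 10^-15 M

Ni(OH)2(s) ⇌ Ni^2+ + 2 OH^-
Ksp = [Ni^2+][OH^-]^2
Let s = moles of Ni(OH)2 that dissolve per litre. [Ni^2+] = s, [OH^-] = 0.46 + 2s ≈ 0.46 (common-ion effect: OH^- is already 0.46 M).
Ksp ≈ s × (0.46)^2
s = 2.5 x 10^-15 M
Check: 2s = 4.9 × 10^-15 ≪ 0.46, so the approximation is valid.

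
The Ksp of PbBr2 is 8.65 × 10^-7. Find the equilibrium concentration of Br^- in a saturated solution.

[Br^-] ≈ 1.20 × 10^-2 M

PbBr2(s) ⇌ Pb^2+ + 2 Br^-
Ksp = [Pb^2+][Br^-]^2
With molar solubility s: [Pb^2+] = s, [Br^-] = 2s.
So Ksp = s × (2s)^2 = 4s^3
s = (8.65 × 10^-7 / 4)^(1/3) = 6.002 × 10^-3 M
[Br^-] = 2s = 1.20 × 10^-2 M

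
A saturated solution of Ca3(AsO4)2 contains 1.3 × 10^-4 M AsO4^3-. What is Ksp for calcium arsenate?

Ksp ≈ 1.3e-19

Ca3(AsO4)2(s) ⇌ 3 Ca^2+(aq) + 2 AsO4^3-(aq)
Stoichiometry gives [Ca^2+] = (3/2)[AsO4^3-] = 1.95 x 10^-4 M.
Ksp = [Ca^2+]^3[AsO4^3-]^2
Ksp = (1.95 x 10^-4)^3 × (1.3 × 10^-4)^2 = 1.3 × 10^-19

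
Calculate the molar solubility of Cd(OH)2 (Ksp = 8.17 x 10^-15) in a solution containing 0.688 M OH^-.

Cd(OH)2(s) ⇌ Cd^2+ + 2 OH^-
Ksp = [Cd^2+][OH^-]^2
Let s = moles of Cd(OH)2 that dissolve per litre. [Cd^2+] = s, [OH^-] = 0.688 + 2s ≈ 0.688 (common-ion effect: OH^- is already 0.688 M).
Ksp ≈ s × (0.688)^2
s = 1.73 x 10^-14 M
Check: 2s = 3.5 × 10^-14 ≪ 0.688, so the approximation is valid.

s ≈ 1.73 × 10^-14 M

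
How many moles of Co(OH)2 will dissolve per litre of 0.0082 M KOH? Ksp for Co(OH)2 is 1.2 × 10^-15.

s ≈ 1.8e-11 M

Co(OH)2(s) <=> Co^2+(aq) + 2 OH^-(aq)
Ksp = [Co^2+][OH^-]^2
Let s be the molar solubility in this solution. [Co^2+] = s, [OH^-] = 0.0082 + 2s ≈ 0.0082 (since OH^- from KOH dominates).
Ksp ≈ s × (0.0082)^2
s = 1.8 × 10^-11 M
Check: 2s = 3.6 × 10^-11 ≪ 0.0082, so the approximation is valid.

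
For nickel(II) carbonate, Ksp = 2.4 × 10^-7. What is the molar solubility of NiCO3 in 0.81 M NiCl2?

s = 3.0e-7 M

NiCO3(s) ⇌ Ni^2+(aq) + CO3^2-(aq)
Ksp = [Ni^2+][CO3^2-]
If s mol/L dissolves here, [Ni^2+] = 0.81 + s ≈ 0.81, [CO3^2-] = s (since Ni^2+ from NiCl2 dominates).
Ksp ≈ 0.81 × s
s = 3.0 x 10^-7 M
Check: s = 3.0 × 10^-7 ≪ 0.81, so the approximation is valid.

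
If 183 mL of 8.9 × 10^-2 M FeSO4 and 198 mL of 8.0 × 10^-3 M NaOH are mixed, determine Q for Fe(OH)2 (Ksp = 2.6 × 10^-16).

7.4 × 10^-7

Total volume = 183 + 198 = 381 mL.
[Fe^2+] = 8.9 × 10^-2 × (183/381) = 4.27 × 10^-2 M
[OH^-] = 8.0 × 10^-3 × (198/381) = 4.16 × 10^-3 M
Fe(OH)2(s) <=> Fe^2+ + 2 OH^-, so Q = [Fe^2+][OH^-]^2
Q = (4.27 × 10^-2)(4.16 × 10^-3)^2 = 7.4 × 10^-7
Q > Ksp, so Fe(OH)2 will precipitate.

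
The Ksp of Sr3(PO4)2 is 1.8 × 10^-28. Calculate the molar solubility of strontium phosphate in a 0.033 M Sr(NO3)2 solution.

Sr3(PO4)2(s) ⇌ 3 Sr^2+ + 2 PO4^3-
Ksp = [Sr^2+]^3[PO4^3-]^2
If s mol/L dissolves here, [Sr^2+] = 0.033 + 3s ≈ 0.033, [PO4^3-] = 2s (common-ion effect: Sr^2+ is already 0.033 M).
Ksp ≈ (0.033)^3 × (2s)^2
s = 1.1 × 10^-12 M
Check: 3s = 3.4 × 10^-12 ≪ 0.033, so the approximation is valid.

s = 1.1 × 10^-12 M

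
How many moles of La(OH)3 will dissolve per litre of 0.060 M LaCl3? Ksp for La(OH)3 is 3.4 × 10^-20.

s ≈ 2.8e-7 M

La(OH)3(s) <=> La^3+ + 3 OH^-
Ksp = [La^3+][OH^-]^3
If s mol/L dissolves here, [La^3+] = 0.060 + s ≈ 0.060, [OH^-] = 3s (since La^3+ from LaCl3 dominates).
Ksp ≈ 0.060 × (3s)^3
s = 2.8 × 10^-7 M
Check: s = 2.8 × 10^-7 ≪ 0.060, so the approximation is valid.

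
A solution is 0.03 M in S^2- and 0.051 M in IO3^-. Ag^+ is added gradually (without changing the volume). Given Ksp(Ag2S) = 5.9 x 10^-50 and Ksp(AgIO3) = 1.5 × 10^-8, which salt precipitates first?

Each salt begins to precipitate when Q = Ksp, i.e. when [Ag^+] reaches its threshold.
For Ag2S: 5.9 x 10^-50 = 0.03 × [Ag^+]^2  ⇒  [Ag^+] = 1.4 x 10^-24 M.
For AgIO3: 1.5 × 10^-8 = 0.051 × [Ag^+]  ⇒  [Ag^+] = 2.9 x 10^-7 M.
The salt with the lower threshold [Ag^+] precipitates first: Ag2S.

Ag2S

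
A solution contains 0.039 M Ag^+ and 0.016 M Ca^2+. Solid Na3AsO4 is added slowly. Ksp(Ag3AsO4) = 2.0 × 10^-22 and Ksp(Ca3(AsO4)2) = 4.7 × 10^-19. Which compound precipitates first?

Ag3AsO4

Precipitation of each salt starts when its ion product equals its Ksp.
For Ag3AsO4: 2.0 × 10^-22 = (0.039)^3 × [AsO4^3-]  ⇒  [AsO4^3-] = 3.4 x 10^-18 M.
For Ca3(AsO4)2: 4.7 × 10^-19 = (0.016)^3 × [AsO4^3-]^2  ⇒  [AsO4^3-] = 3.4 x 10^-7 M.
The salt with the lower threshold [AsO4^3-] precipitates first: Ag3AsO4.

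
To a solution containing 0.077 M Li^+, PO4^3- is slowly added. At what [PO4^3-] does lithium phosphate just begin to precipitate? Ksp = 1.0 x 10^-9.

Li3PO4(s) ⇌ 3 Li^+(aq) + PO4^3-(aq)
Ksp = [Li^+]^3[PO4^3-]
Precipitation begins when Q = Ksp. With [Li^+] = 0.077 M:
1.0 x 10^-9 = (0.077)^3 × [PO4^3-]
[PO4^3-] = (1.0 x 10^-9 / 4.57 x 10^-4) = 2.2 × 10^-6 M

[PO4^3-] ≈ 2.2e-6 M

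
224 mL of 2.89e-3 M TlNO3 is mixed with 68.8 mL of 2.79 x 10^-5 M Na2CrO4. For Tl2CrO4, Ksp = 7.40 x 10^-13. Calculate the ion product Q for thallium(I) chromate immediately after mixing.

Q = 3.20 x 10^-11

Total volume = 224 + 68.8 = 292.8 mL.
[Tl^+] = 2.89 x 10^-3 × (224/292.8) = 2.211 × 10^-3 M
[CrO4^2-] = 2.79 x 10^-5 × (68.8/292.8) = 6.556 × 10^-6 M
Tl2CrO4(s) <=> 2 Tl^+(aq) + CrO4^2-(aq), so Q = [Tl^+]^2[CrO4^2-]
Q = (2.211 × 10^-3)^2(6.556 × 10^-6) = 3.20 x 10^-11
Q > Ksp, so Tl2CrO4 will precipitate.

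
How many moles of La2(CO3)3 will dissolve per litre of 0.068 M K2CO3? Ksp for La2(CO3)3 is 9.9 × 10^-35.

s ≈ 2.8e-16 M

La2(CO3)3(s) <=> 2 La^3+ + 3 CO3^2-
Ksp = [La^3+]^2[CO3^2-]^3
Let s = moles of La2(CO3)3 that dissolve per litre. [La^3+] = 2s, [CO3^2-] = 0.068 + 3s ≈ 0.068 (since CO3^2- from K2CO3 dominates).
Ksp ≈ (2s)^2 × (0.068)^3
s = 2.8 x 10^-16 M
Check: 3s = 8.4 × 10^-16 ≪ 0.068, so the approximation is valid.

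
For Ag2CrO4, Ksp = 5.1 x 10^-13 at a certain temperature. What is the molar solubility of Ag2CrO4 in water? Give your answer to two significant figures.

5.0e-5 M

Ag2CrO4(s) ⇌ 2 Ag^+ + CrO4^2-
Ksp = [Ag^+]^2[CrO4^2-]
With molar solubility s: [Ag^+] = 2s, [CrO4^2-] = s.
So Ksp = (2s)^2 × s = 4s^3
s^3 = 5.1 x 10^-13 / 4, so s = 5.0 × 10^-5 M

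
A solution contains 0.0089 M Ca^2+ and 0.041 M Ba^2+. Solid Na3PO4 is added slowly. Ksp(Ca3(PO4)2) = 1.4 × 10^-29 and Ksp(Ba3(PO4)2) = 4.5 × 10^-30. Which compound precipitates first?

Ba3(PO4)2

Each salt begins to precipitate when Q = Ksp, i.e. when [PO4^3-] reaches its threshold.
For Ca3(PO4)2: 1.4 × 10^-29 = (0.0089)^3 × [PO4^3-]^2  ⇒  [PO4^3-] = 4.5 x 10^-12 M.
For Ba3(PO4)2: 4.5 × 10^-30 = (0.041)^3 × [PO4^3-]^2  ⇒  [PO4^3-] = 2.6 × 10^-13 M.
The salt with the lower threshold [PO4^3-] precipitates first: Ba3(PO4)2.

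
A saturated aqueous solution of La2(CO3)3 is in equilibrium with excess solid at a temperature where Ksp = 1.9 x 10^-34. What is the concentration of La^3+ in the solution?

La2(CO3)3(s) <=> 2 La^3+ + 3 CO3^2-
Ksp = [La^3+]^2[CO3^2-]^3
Let s = molar solubility. Then [La^3+] = 2s and [CO3^2-] = 3s.
Ksp = (2s)^2(3s)^3 = 108s^5
Solving, s = (1.9 x 10^-34/108)^(1/5) = 7.06 × 10^-8 M
[La^3+] = 2s = 1.4 × 10^-7 M

[La^3+] ≈ 1.4e-7 M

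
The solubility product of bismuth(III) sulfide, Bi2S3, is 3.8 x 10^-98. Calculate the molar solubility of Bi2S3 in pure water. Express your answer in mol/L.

s = 1.3 × 10^-20 M

Bi2S3(s) <=> 2 Bi^3+(aq) + 3 S^2-(aq)
Ksp = [Bi^3+]^2[S^2-]^3
If s mol/L of Bi2S3 dissolves, [Bi^3+] = 2s and [S^2-] = 3s.
So Ksp = (2s)^2 × (3s)^3 = 108s^5
Solving, s = (3.8 x 10^-98/108)^(1/5) = 1.3 x 10^-20 M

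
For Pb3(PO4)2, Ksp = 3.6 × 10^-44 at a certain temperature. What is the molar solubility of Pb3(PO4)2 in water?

8.0 × 10^-10 M

Pb3(PO4)2(s) ⇌ 3 Pb^2+(aq) + 2 PO4^3-(aq)
Ksp = [Pb^2+]^3[PO4^3-]^2
For each mole of Pb3(PO4)2 that dissolves: [Pb^2+] = 3s, [PO4^3-] = 2s.
Ksp = (3s)^3(2s)^2 = 108s^5
s^5 = 3.6 × 10^-44 / 108, so s = 8.0 x 10^-10 M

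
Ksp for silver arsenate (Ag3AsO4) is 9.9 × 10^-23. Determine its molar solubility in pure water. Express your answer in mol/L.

1.4e-6 M

Ag3AsO4(s) <=> 3 Ag^+(aq) + AsO4^3-(aq)
Ksp = [Ag^+]^3[AsO4^3-]
If s mol/L of Ag3AsO4 dissolves, [Ag^+] = 3s and [AsO4^3-] = s.
Substituting: Ksp = (3s)^3s = 27s^4
s^4 = 9.9 × 10^-23 / 27, so s = 1.4 × 10^-6 M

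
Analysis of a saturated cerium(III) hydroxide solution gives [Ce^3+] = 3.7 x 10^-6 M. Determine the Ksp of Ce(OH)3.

Ce(OH)3(s) ⇌ Ce^3+ + 3 OH^-
Stoichiometry gives [OH^-] = (3/1)[Ce^3+] = 1.11 × 10^-5 M.
Ksp = [Ce^3+][OH^-]^3
Ksp = 3.7 × 10^-6 × (1.11 × 10^-5)^3 = 5.1 x 10^-21

5.1 x 10^-21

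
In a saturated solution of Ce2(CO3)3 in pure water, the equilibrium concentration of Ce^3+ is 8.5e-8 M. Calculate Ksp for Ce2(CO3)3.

Ksp = 1.5e-35

Ce2(CO3)3(s) <=> 2 Ce^3+ + 3 CO3^2-
Stoichiometry gives [CO3^2-] = (3/2)[Ce^3+] = 1.28 × 10^-7 M.
Ksp = [Ce^3+]^2[CO3^2-]^3
Ksp = (8.5 × 10^-8)^2 × (1.28 x 10^-7)^3 = 1.5 × 10^-35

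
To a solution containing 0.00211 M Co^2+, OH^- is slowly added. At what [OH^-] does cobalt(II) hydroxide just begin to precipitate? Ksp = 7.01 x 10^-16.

[OH^-] = 5.76e-7 M

Co(OH)2(s) <=> Co^2+ + 2 OH^-
Ksp = [Co^2+][OH^-]^2
Precipitation begins when Q = Ksp. With [Co^2+] = 0.00211 M:
7.01 x 10^-16 = (0.00211) × [OH^-]^2
[OH^-] = (7.01 x 10^-16 / 2.11 × 10^-3)^(1/2) = 5.76 × 10^-7 M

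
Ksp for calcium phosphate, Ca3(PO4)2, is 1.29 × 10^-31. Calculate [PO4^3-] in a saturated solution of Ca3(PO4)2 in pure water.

Ca3(PO4)2(s) ⇌ 3 Ca^2+ + 2 PO4^3-
Ksp = [Ca^2+]^3[PO4^3-]^2
If s mol/L of Ca3(PO4)2 dissolves, [Ca^2+] = 3s and [PO4^3-] = 2s.
Ksp = (3s)^3(2s)^2 = 108s^5
s^5 = 1.29 × 10^-31 / 108, so s = 2.603 × 10^-7 M
[PO4^3-] = 2s = 5.21 × 10^-7 M

[PO4^3-] = 5.21 × 10^-7 M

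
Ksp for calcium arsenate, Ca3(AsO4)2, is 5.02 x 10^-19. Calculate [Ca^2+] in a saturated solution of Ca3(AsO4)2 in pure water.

Ca3(AsO4)2(s) ⇌ 3 Ca^2+(aq) + 2 AsO4^3-(aq)
Ksp = [Ca^2+]^3[AsO4^3-]^2
For each mole of Ca3(AsO4)2 that dissolves: [Ca^2+] = 3s, [AsO4^3-] = 2s.
Ksp = (3s)^3(2s)^2 = 108s^5
s = (5.02 x 10^-19 / 108)^(1/5) = 8.579 x 10^-5 M
[Ca^2+] = 3s = 2.57 × 10^-4 M

2.57 × 10^-4 M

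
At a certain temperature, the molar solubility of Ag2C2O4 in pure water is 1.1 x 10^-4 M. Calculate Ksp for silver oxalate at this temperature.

5.3e-12

Ag2C2O4(s) <=> 2 Ag^+(aq) + C2O4^2-(aq)
For each mole of Ag2C2O4 that dissolves: [Ag^+] = 2s, [C2O4^2-] = s.
Ksp = [Ag^+]^2[C2O4^2-]
Ksp = (2s)^2s = 4s^3
With s = 1.1 × 10^-4: Ksp = 5.3 x 10^-12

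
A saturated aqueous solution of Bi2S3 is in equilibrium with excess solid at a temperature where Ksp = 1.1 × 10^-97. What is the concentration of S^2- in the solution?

Bi2S3(s) ⇌ 2 Bi^3+(aq) + 3 S^2-(aq)
Ksp = [Bi^3+]^2[S^2-]^3
With molar solubility s: [Bi^3+] = 2s, [S^2-] = 3s.
So Ksp = (2s)^2 × (3s)^3 = 108s^5
s^5 = 1.1 × 10^-97 / 108, so s = 1.59 × 10^-20 M
[S^2-] = 3s = 4.8 × 10^-20 M

4.8e-20 M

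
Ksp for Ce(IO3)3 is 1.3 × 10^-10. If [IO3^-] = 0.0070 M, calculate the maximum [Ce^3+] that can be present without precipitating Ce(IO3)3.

[Ce^3+] = 3.8 × 10^-4 M

Ce(IO3)3(s) ⇌ Ce^3+ + 3 IO3^-
Ksp = [Ce^3+][IO3^-]^3
Precipitation begins when Q = Ksp. With [IO3^-] = 0.0070 M:
1.3 × 10^-10 = (0.0070)^3 × [Ce^3+]
[Ce^3+] = (1.3 × 10^-10 / 3.43 × 10^-7) = 3.8 × 10^-4 M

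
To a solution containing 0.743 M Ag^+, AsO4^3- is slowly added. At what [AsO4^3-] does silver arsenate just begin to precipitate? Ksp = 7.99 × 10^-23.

[AsO4^3-] ≈ 1.95e-22 M

Ag3AsO4(s) ⇌ 3 Ag^+(aq) + AsO4^3-(aq)
Ksp = [Ag^+]^3[AsO4^3-]
Precipitation begins when Q = Ksp. With [Ag^+] = 0.743 M:
7.99 × 10^-23 = (0.743)^3 × [AsO4^3-]
[AsO4^3-] = (7.99 × 10^-23 / 4.102 × 10^-1) = 1.95 x 10^-22 M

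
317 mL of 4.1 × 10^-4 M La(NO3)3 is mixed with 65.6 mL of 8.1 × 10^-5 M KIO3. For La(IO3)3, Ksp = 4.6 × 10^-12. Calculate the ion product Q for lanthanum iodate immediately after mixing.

Q = 9.1e-19

Total volume = 317 + 65.6 = 382.6 mL.
[La^3+] = 4.1 × 10^-4 × (317/382.6) = 3.40 × 10^-4 M
[IO3^-] = 8.1 x 10^-5 × (65.6/382.6) = 1.39 × 10^-5 M
La(IO3)3(s) <=> La^3+(aq) + 3 IO3^-(aq), so Q = [La^3+][IO3^-]^3
Q = (3.40 x 10^-4)(1.39 × 10^-5)^3 = 9.1 × 10^-19
Q < Ksp, so no precipitate of La(IO3)3 forms.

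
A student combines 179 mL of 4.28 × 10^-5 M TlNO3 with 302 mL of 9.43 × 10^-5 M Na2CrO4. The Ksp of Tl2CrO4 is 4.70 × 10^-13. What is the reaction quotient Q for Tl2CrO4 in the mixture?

Total volume = 179 + 302 = 481 mL.
[Tl^+] = 4.28 × 10^-5 × (179/481) = 1.593 x 10^-5 M
[CrO4^2-] = 9.43 × 10^-5 × (302/481) = 5.921 × 10^-5 M
Tl2CrO4(s) <=> 2 Tl^+(aq) + CrO4^2-(aq), so Q = [Tl^+]^2[CrO4^2-]
Q = (1.593 x 10^-5)^2(5.921 x 10^-5) = 1.50 x 10^-14
Q < Ksp, so no precipitate of Tl2CrO4 forms.

Q ≈ 1.50e-14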